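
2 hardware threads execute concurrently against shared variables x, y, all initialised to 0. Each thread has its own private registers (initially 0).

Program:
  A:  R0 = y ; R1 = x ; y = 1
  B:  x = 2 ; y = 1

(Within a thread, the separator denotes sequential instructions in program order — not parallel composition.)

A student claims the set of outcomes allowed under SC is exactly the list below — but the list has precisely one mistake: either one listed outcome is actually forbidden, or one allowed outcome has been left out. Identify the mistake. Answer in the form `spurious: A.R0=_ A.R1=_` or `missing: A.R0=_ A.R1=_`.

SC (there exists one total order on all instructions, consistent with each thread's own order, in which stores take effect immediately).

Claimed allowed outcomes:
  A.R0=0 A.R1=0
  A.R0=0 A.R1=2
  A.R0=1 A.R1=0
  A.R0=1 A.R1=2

spurious: A.R0=1 A.R1=0

outcome vector order: (A.R0,A.R1)
under SC → (0,0); (0,2); (1,2)
claimed∖SC = {(1,0)}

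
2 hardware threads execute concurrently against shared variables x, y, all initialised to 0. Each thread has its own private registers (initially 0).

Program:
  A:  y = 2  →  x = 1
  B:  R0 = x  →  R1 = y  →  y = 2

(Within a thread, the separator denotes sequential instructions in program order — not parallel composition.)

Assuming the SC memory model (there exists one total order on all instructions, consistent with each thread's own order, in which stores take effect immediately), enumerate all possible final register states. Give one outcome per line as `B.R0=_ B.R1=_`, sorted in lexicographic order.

B.R0=0 B.R1=0
B.R0=0 B.R1=2
B.R0=1 B.R1=2

outcome vector order: (B.R0,B.R1)
|SC outcomes| = 3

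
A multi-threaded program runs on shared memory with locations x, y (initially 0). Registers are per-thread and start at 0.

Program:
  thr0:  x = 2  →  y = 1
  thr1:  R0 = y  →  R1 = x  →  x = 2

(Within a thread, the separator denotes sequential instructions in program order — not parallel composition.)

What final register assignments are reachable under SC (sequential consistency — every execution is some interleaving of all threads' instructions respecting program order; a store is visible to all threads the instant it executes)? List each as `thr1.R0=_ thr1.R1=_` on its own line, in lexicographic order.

outcome vector order: (thr1.R0,thr1.R1)
|SC outcomes| = 3

thr1.R0=0 thr1.R1=0
thr1.R0=0 thr1.R1=2
thr1.R0=1 thr1.R1=2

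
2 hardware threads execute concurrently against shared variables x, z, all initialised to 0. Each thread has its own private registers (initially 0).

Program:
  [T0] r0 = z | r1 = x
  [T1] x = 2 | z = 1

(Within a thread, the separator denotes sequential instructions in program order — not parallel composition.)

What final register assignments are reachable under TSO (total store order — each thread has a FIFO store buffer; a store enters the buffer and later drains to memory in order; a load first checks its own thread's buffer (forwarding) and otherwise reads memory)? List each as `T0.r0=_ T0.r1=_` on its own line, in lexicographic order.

outcome vector order: (T0.r0,T0.r1)
|TSO outcomes| = 3

T0.r0=0 T0.r1=0
T0.r0=0 T0.r1=2
T0.r0=1 T0.r1=2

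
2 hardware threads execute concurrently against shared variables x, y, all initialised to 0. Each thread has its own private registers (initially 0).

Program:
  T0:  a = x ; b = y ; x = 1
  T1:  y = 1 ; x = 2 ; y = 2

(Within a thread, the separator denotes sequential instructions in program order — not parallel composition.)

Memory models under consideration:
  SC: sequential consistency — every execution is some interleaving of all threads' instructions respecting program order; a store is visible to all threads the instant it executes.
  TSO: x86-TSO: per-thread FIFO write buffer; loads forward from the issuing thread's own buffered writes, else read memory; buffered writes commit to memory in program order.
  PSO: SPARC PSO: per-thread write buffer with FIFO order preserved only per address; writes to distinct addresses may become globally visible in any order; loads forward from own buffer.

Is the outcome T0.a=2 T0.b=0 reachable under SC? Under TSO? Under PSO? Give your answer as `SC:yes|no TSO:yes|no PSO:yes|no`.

SC:no TSO:no PSO:yes

outcome vector order: (T0.a,T0.b)
SC: 5 outcomes — {00 01 02 21 22}
TSO: 5 outcomes — {00 01 02 21 22}
PSO: 6 outcomes — {00 01 02 20 21 22}
target 20 ∈ {PSO}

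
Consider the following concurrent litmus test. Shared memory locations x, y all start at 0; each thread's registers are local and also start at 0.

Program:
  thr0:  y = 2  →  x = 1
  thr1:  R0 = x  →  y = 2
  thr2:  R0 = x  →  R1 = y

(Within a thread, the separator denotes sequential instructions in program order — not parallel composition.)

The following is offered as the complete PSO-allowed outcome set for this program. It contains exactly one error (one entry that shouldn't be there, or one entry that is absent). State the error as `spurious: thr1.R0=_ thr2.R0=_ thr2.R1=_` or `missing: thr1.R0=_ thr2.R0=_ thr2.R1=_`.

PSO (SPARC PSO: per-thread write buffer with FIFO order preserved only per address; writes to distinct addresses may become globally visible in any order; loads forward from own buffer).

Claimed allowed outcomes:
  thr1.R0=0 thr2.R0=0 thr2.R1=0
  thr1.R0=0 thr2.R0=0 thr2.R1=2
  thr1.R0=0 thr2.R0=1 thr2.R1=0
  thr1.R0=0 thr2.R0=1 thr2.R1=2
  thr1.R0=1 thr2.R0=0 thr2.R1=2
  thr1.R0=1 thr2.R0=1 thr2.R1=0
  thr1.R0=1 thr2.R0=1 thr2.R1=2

outcome vector order: (thr1.R0,thr2.R0,thr2.R1)
PSO (8): <0 0 0>; <0 0 2>; <0 1 0>; <0 1 2>; <1 0 0>; <1 0 2>; <1 1 0>; <1 1 2>
PSO∖claimed = {<1 0 0>}

missing: thr1.R0=1 thr2.R0=0 thr2.R1=0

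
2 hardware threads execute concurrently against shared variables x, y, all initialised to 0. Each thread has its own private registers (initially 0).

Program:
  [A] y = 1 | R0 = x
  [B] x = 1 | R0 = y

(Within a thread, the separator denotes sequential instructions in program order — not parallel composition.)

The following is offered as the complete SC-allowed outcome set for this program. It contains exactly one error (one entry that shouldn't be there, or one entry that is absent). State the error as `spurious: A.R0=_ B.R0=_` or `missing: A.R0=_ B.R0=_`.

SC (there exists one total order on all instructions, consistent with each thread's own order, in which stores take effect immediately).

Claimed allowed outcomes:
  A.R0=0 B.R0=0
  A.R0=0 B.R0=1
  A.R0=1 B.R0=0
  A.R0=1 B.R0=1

spurious: A.R0=0 B.R0=0

outcome vector order: (A.R0,B.R0)
under SC → <0 1> <1 0> <1 1>
claimed∖SC = {<0 0>}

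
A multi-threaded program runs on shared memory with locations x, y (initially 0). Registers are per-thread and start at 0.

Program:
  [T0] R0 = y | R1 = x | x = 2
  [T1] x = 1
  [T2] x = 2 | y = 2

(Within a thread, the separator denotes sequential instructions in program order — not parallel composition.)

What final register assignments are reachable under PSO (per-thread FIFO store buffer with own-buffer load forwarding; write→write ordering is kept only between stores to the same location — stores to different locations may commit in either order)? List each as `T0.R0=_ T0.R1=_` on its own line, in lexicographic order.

T0.R0=0 T0.R1=0
T0.R0=0 T0.R1=1
T0.R0=0 T0.R1=2
T0.R0=2 T0.R1=0
T0.R0=2 T0.R1=1
T0.R0=2 T0.R1=2

outcome vector order: (T0.R0,T0.R1)
|PSO outcomes| = 6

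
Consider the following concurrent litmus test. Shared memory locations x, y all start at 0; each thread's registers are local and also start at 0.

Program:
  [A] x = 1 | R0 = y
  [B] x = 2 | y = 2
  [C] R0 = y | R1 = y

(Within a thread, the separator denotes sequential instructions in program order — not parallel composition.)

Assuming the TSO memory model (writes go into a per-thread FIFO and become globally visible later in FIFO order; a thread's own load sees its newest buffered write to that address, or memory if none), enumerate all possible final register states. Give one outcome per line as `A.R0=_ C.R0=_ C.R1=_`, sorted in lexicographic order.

A.R0=0 C.R0=0 C.R1=0
A.R0=0 C.R0=0 C.R1=2
A.R0=0 C.R0=2 C.R1=2
A.R0=2 C.R0=0 C.R1=0
A.R0=2 C.R0=0 C.R1=2
A.R0=2 C.R0=2 C.R1=2

outcome vector order: (A.R0,C.R0,C.R1)
|TSO outcomes| = 6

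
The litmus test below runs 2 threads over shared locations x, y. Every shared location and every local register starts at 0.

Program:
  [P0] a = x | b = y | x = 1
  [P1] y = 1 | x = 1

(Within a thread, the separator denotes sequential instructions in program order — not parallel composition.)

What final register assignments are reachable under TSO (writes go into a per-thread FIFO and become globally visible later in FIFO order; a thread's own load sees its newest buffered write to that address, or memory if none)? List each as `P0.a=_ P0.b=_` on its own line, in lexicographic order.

P0.a=0 P0.b=0
P0.a=0 P0.b=1
P0.a=1 P0.b=1

outcome vector order: (P0.a,P0.b)
|TSO outcomes| = 3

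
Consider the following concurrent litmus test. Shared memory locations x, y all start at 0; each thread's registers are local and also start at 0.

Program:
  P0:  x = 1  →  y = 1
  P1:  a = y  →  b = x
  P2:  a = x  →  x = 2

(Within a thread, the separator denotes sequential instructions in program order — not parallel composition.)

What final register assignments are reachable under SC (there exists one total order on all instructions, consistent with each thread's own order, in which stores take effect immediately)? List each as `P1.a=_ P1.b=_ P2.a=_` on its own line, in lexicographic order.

outcome vector order: (P1.a,P1.b,P2.a)
|SC outcomes| = 10

P1.a=0 P1.b=0 P2.a=0
P1.a=0 P1.b=0 P2.a=1
P1.a=0 P1.b=1 P2.a=0
P1.a=0 P1.b=1 P2.a=1
P1.a=0 P1.b=2 P2.a=0
P1.a=0 P1.b=2 P2.a=1
P1.a=1 P1.b=1 P2.a=0
P1.a=1 P1.b=1 P2.a=1
P1.a=1 P1.b=2 P2.a=0
P1.a=1 P1.b=2 P2.a=1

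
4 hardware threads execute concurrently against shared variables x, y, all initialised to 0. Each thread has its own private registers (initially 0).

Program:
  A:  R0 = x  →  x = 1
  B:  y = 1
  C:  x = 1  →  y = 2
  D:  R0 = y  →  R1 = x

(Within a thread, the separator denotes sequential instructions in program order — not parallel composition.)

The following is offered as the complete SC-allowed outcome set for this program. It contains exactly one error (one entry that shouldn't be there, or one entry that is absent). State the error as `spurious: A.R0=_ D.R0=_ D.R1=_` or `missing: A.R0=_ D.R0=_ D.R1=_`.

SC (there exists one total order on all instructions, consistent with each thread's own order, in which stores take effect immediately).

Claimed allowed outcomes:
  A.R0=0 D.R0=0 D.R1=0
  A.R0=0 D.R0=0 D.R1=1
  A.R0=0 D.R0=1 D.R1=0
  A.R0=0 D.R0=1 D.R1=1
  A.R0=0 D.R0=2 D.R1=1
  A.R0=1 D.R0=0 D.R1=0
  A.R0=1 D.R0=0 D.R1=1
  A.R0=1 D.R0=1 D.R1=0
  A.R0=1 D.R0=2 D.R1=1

outcome vector order: (A.R0,D.R0,D.R1)
SC: 10 outcomes — {(0,0,0); (0,0,1); (0,1,0); (0,1,1); (0,2,1); (1,0,0); (1,0,1); (1,1,0); (1,1,1); (1,2,1)}
SC∖claimed = {(1,1,1)}

missing: A.R0=1 D.R0=1 D.R1=1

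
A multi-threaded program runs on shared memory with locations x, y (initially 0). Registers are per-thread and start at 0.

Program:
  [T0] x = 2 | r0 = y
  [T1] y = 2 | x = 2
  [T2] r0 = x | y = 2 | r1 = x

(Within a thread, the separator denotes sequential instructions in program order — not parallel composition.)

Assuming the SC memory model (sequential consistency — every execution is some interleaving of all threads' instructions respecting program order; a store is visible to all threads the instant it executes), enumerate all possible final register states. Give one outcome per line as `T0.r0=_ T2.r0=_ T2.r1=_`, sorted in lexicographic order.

outcome vector order: (T0.r0,T2.r0,T2.r1)
|SC outcomes| = 5

T0.r0=0 T2.r0=0 T2.r1=2
T0.r0=0 T2.r0=2 T2.r1=2
T0.r0=2 T2.r0=0 T2.r1=0
T0.r0=2 T2.r0=0 T2.r1=2
T0.r0=2 T2.r0=2 T2.r1=2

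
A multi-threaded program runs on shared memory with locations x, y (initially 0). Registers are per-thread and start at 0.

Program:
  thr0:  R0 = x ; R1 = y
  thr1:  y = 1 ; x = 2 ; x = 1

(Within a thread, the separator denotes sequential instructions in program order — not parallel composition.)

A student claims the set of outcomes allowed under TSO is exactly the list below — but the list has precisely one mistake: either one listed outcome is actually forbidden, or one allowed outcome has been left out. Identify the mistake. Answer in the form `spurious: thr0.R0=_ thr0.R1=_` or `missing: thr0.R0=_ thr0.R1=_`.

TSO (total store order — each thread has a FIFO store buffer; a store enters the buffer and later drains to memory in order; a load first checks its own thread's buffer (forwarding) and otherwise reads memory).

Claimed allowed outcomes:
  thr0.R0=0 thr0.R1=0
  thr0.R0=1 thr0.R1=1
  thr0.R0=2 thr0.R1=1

missing: thr0.R0=0 thr0.R1=1

outcome vector order: (thr0.R0,thr0.R1)
TSO: 4 outcomes — {0/0 0/1 1/1 2/1}
TSO∖claimed = {0/1}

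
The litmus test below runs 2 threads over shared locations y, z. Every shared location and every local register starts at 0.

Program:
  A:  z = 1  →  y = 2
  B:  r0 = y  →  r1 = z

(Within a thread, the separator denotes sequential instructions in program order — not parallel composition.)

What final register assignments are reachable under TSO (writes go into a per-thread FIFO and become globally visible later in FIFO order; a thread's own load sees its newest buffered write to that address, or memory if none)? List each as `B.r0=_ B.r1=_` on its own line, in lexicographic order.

outcome vector order: (B.r0,B.r1)
|TSO outcomes| = 3

B.r0=0 B.r1=0
B.r0=0 B.r1=1
B.r0=2 B.r1=1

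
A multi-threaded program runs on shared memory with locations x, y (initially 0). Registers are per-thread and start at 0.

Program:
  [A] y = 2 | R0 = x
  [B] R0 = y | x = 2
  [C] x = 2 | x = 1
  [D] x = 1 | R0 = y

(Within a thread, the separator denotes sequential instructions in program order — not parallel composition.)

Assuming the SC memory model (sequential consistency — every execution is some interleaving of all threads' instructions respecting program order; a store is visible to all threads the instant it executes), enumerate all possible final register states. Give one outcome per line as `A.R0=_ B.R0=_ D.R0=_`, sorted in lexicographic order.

outcome vector order: (A.R0,B.R0,D.R0)
|SC outcomes| = 10

A.R0=0 B.R0=0 D.R0=2
A.R0=0 B.R0=2 D.R0=2
A.R0=1 B.R0=0 D.R0=0
A.R0=1 B.R0=0 D.R0=2
A.R0=1 B.R0=2 D.R0=0
A.R0=1 B.R0=2 D.R0=2
A.R0=2 B.R0=0 D.R0=0
A.R0=2 B.R0=0 D.R0=2
A.R0=2 B.R0=2 D.R0=0
A.R0=2 B.R0=2 D.R0=2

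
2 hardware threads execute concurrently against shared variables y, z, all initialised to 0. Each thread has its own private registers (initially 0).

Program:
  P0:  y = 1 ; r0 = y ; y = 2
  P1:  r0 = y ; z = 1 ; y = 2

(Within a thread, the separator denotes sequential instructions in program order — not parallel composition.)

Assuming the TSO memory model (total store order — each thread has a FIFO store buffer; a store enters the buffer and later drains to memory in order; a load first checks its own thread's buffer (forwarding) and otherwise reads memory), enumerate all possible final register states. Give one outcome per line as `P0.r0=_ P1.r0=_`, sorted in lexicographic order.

outcome vector order: (P0.r0,P1.r0)
|TSO outcomes| = 5

P0.r0=1 P1.r0=0
P0.r0=1 P1.r0=1
P0.r0=1 P1.r0=2
P0.r0=2 P1.r0=0
P0.r0=2 P1.r0=1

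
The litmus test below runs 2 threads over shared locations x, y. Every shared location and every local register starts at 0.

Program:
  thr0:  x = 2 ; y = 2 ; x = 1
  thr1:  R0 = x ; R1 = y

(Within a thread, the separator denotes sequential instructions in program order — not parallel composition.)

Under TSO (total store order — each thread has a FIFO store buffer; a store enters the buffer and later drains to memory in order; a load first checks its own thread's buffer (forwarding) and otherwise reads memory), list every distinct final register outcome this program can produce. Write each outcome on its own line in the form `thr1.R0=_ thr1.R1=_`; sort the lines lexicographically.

outcome vector order: (thr1.R0,thr1.R1)
|TSO outcomes| = 5

thr1.R0=0 thr1.R1=0
thr1.R0=0 thr1.R1=2
thr1.R0=1 thr1.R1=2
thr1.R0=2 thr1.R1=0
thr1.R0=2 thr1.R1=2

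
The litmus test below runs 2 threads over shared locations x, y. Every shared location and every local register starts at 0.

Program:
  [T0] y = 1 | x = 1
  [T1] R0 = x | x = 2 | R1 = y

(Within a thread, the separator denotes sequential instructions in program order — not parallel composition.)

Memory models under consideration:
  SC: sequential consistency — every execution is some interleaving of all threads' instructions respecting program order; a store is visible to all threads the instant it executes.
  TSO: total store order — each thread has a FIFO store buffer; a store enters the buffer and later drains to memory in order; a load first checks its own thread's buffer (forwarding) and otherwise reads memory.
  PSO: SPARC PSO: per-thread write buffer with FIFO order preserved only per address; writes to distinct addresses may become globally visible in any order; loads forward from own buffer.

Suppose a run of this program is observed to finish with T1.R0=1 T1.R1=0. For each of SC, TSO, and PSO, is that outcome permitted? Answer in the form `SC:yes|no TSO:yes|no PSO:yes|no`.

SC:no TSO:no PSO:yes

outcome vector order: (T1.R0,T1.R1)
[SC] allowed = {(0,0); (0,1); (1,1)}
[TSO] allowed = {(0,0); (0,1); (1,1)}
[PSO] allowed = {(0,0); (0,1); (1,0); (1,1)}
target (1,0) ∈ {PSO}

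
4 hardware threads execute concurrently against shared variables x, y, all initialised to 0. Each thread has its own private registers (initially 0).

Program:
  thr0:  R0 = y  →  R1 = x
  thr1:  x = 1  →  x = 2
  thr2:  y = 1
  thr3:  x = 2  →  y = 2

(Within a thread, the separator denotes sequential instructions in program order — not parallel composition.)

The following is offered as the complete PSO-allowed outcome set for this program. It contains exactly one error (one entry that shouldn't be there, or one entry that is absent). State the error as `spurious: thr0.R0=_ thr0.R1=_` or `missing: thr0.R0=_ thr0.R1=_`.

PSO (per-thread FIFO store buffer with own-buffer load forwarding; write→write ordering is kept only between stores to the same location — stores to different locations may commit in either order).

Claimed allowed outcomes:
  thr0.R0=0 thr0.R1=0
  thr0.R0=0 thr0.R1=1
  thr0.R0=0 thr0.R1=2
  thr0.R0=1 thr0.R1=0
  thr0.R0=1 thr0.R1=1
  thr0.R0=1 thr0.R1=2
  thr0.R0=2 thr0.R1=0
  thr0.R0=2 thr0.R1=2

outcome vector order: (thr0.R0,thr0.R1)
PSO (9): (0,0) (0,1) (0,2) (1,0) (1,1) (1,2) (2,0) (2,1) (2,2)
PSO∖claimed = {(2,1)}

missing: thr0.R0=2 thr0.R1=1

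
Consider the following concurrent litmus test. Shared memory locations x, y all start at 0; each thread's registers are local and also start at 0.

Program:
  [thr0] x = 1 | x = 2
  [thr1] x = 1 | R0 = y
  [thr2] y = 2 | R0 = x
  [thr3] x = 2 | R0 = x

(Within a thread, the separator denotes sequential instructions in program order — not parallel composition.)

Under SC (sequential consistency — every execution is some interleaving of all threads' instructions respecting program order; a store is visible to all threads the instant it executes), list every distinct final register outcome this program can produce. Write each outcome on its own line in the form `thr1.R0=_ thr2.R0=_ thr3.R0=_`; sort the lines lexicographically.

thr1.R0=0 thr2.R0=1 thr3.R0=1
thr1.R0=0 thr2.R0=1 thr3.R0=2
thr1.R0=0 thr2.R0=2 thr3.R0=1
thr1.R0=0 thr2.R0=2 thr3.R0=2
thr1.R0=2 thr2.R0=0 thr3.R0=1
thr1.R0=2 thr2.R0=0 thr3.R0=2
thr1.R0=2 thr2.R0=1 thr3.R0=1
thr1.R0=2 thr2.R0=1 thr3.R0=2
thr1.R0=2 thr2.R0=2 thr3.R0=1
thr1.R0=2 thr2.R0=2 thr3.R0=2

outcome vector order: (thr1.R0,thr2.R0,thr3.R0)
|SC outcomes| = 10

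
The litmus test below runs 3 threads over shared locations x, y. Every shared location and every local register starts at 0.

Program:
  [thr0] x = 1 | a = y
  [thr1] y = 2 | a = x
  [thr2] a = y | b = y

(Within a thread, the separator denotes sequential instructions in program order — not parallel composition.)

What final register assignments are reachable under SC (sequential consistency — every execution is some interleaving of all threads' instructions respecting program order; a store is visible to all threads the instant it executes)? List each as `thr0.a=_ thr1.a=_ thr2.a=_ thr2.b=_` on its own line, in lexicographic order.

thr0.a=0 thr1.a=1 thr2.a=0 thr2.b=0
thr0.a=0 thr1.a=1 thr2.a=0 thr2.b=2
thr0.a=0 thr1.a=1 thr2.a=2 thr2.b=2
thr0.a=2 thr1.a=0 thr2.a=0 thr2.b=0
thr0.a=2 thr1.a=0 thr2.a=0 thr2.b=2
thr0.a=2 thr1.a=0 thr2.a=2 thr2.b=2
thr0.a=2 thr1.a=1 thr2.a=0 thr2.b=0
thr0.a=2 thr1.a=1 thr2.a=0 thr2.b=2
thr0.a=2 thr1.a=1 thr2.a=2 thr2.b=2

outcome vector order: (thr0.a,thr1.a,thr2.a,thr2.b)
|SC outcomes| = 9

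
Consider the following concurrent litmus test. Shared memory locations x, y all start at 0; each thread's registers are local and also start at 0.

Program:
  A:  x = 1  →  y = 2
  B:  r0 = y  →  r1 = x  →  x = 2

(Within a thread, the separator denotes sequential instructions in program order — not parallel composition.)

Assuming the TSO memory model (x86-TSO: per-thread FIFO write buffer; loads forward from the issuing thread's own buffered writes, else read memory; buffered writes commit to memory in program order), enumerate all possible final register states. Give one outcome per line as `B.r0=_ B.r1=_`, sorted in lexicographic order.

outcome vector order: (B.r0,B.r1)
|TSO outcomes| = 3

B.r0=0 B.r1=0
B.r0=0 B.r1=1
B.r0=2 B.r1=1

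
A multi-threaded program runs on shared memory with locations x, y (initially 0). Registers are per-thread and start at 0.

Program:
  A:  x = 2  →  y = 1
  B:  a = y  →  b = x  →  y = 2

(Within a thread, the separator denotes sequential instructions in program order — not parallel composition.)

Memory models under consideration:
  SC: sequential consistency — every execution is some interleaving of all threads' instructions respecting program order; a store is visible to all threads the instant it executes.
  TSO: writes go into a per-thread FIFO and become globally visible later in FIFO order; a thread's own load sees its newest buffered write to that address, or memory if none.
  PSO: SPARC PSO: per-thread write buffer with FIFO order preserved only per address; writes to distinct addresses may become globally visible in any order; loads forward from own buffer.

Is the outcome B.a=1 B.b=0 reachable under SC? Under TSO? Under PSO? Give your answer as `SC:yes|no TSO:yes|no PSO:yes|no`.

outcome vector order: (B.a,B.b)
SC (3): (0,0) (0,2) (1,2)
TSO (3): (0,0) (0,2) (1,2)
PSO (4): (0,0) (0,2) (1,0) (1,2)
target (1,0) ∈ {PSO}

SC:no TSO:no PSO:yes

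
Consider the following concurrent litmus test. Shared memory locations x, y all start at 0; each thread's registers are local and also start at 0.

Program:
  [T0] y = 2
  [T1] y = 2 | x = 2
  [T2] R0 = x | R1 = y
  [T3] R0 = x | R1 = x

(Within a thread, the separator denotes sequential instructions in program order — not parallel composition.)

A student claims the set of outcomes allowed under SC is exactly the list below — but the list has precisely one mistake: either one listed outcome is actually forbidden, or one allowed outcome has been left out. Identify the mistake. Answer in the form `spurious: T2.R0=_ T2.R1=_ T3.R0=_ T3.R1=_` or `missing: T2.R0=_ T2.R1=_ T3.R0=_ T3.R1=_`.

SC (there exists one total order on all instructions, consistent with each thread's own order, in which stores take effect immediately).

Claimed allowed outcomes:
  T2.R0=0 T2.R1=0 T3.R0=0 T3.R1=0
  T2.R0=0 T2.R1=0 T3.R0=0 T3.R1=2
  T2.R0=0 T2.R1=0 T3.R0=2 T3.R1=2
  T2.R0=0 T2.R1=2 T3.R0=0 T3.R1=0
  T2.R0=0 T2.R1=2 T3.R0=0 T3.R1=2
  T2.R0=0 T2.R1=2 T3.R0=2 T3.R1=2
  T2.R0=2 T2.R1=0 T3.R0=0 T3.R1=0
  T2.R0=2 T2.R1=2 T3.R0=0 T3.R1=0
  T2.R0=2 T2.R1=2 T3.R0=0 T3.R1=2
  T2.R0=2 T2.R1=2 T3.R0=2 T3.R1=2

outcome vector order: (T2.R0,T2.R1,T3.R0,T3.R1)
under SC → <0 0 0 0> <0 0 0 2> <0 0 2 2> <0 2 0 0> <0 2 0 2> <0 2 2 2> <2 2 0 0> <2 2 0 2> <2 2 2 2>
claimed∖SC = {<2 0 0 0>}

spurious: T2.R0=2 T2.R1=0 T3.R0=0 T3.R1=0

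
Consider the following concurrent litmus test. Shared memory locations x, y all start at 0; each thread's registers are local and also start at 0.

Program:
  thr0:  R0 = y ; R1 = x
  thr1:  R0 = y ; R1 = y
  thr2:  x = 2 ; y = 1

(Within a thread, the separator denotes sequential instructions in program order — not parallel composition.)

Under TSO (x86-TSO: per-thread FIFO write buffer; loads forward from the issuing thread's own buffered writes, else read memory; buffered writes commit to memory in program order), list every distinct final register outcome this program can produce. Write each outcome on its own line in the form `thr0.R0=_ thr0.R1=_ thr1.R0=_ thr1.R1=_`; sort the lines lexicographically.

outcome vector order: (thr0.R0,thr0.R1,thr1.R0,thr1.R1)
|TSO outcomes| = 9

thr0.R0=0 thr0.R1=0 thr1.R0=0 thr1.R1=0
thr0.R0=0 thr0.R1=0 thr1.R0=0 thr1.R1=1
thr0.R0=0 thr0.R1=0 thr1.R0=1 thr1.R1=1
thr0.R0=0 thr0.R1=2 thr1.R0=0 thr1.R1=0
thr0.R0=0 thr0.R1=2 thr1.R0=0 thr1.R1=1
thr0.R0=0 thr0.R1=2 thr1.R0=1 thr1.R1=1
thr0.R0=1 thr0.R1=2 thr1.R0=0 thr1.R1=0
thr0.R0=1 thr0.R1=2 thr1.R0=0 thr1.R1=1
thr0.R0=1 thr0.R1=2 thr1.R0=1 thr1.R1=1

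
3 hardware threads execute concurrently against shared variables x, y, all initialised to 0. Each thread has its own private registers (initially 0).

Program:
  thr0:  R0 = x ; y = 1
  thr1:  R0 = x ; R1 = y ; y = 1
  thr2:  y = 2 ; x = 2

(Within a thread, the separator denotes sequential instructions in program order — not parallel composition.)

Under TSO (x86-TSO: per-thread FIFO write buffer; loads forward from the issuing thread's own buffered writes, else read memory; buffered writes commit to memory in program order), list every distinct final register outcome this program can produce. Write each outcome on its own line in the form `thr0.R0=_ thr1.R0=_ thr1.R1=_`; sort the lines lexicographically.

outcome vector order: (thr0.R0,thr1.R0,thr1.R1)
|TSO outcomes| = 10

thr0.R0=0 thr1.R0=0 thr1.R1=0
thr0.R0=0 thr1.R0=0 thr1.R1=1
thr0.R0=0 thr1.R0=0 thr1.R1=2
thr0.R0=0 thr1.R0=2 thr1.R1=1
thr0.R0=0 thr1.R0=2 thr1.R1=2
thr0.R0=2 thr1.R0=0 thr1.R1=0
thr0.R0=2 thr1.R0=0 thr1.R1=1
thr0.R0=2 thr1.R0=0 thr1.R1=2
thr0.R0=2 thr1.R0=2 thr1.R1=1
thr0.R0=2 thr1.R0=2 thr1.R1=2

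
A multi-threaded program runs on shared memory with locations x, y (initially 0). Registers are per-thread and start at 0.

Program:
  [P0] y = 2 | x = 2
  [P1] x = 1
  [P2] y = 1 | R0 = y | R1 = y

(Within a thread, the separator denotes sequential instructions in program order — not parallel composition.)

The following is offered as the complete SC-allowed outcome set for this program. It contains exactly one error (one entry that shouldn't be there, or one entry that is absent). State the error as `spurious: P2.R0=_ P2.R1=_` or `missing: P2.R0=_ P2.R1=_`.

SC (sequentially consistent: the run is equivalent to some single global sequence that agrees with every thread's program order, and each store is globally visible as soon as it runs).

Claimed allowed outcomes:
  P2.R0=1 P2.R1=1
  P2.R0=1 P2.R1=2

missing: P2.R0=2 P2.R1=2

outcome vector order: (P2.R0,P2.R1)
[SC] allowed = {11, 12, 22}
SC∖claimed = {22}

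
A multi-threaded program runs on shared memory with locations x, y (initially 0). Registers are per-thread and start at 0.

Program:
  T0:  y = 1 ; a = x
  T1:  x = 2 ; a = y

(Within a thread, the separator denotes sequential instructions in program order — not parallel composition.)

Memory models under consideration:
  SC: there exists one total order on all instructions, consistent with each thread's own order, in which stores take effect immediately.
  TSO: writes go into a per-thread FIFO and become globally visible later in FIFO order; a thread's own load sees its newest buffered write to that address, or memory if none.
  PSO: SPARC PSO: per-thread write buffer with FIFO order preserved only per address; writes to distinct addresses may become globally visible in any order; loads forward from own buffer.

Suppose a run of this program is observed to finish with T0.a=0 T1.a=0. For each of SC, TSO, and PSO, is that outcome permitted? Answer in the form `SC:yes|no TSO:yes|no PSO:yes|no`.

outcome vector order: (T0.a,T1.a)
SC (3): 0/1, 2/0, 2/1
TSO (4): 0/0, 0/1, 2/0, 2/1
PSO (4): 0/0, 0/1, 2/0, 2/1
target 0/0 ∈ {TSO,PSO}

SC:no TSO:yes PSO:yes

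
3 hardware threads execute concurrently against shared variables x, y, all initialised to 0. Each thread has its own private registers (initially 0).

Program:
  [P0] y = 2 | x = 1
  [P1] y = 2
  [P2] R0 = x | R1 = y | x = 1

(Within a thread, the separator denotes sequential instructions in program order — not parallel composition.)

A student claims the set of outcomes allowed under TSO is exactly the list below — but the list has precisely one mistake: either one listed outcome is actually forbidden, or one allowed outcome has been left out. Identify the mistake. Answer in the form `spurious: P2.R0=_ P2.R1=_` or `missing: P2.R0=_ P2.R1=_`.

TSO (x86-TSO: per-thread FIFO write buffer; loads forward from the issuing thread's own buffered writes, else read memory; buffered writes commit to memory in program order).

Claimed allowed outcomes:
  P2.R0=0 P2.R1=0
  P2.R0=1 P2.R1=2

missing: P2.R0=0 P2.R1=2

outcome vector order: (P2.R0,P2.R1)
TSO (3): (0,0) (0,2) (1,2)
TSO∖claimed = {(0,2)}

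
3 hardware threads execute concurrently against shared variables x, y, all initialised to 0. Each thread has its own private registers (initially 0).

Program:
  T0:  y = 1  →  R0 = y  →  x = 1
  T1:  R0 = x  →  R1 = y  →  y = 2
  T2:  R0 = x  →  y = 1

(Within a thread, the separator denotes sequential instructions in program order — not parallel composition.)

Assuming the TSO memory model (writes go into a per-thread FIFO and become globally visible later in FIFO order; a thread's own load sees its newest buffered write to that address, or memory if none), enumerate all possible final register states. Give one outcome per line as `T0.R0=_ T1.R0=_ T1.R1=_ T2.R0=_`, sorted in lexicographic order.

outcome vector order: (T0.R0,T1.R0,T1.R1,T2.R0)
|TSO outcomes| = 10

T0.R0=1 T1.R0=0 T1.R1=0 T2.R0=0
T0.R0=1 T1.R0=0 T1.R1=0 T2.R0=1
T0.R0=1 T1.R0=0 T1.R1=1 T2.R0=0
T0.R0=1 T1.R0=0 T1.R1=1 T2.R0=1
T0.R0=1 T1.R0=1 T1.R1=1 T2.R0=0
T0.R0=1 T1.R0=1 T1.R1=1 T2.R0=1
T0.R0=2 T1.R0=0 T1.R1=0 T2.R0=0
T0.R0=2 T1.R0=0 T1.R1=0 T2.R0=1
T0.R0=2 T1.R0=0 T1.R1=1 T2.R0=0
T0.R0=2 T1.R0=0 T1.R1=1 T2.R0=1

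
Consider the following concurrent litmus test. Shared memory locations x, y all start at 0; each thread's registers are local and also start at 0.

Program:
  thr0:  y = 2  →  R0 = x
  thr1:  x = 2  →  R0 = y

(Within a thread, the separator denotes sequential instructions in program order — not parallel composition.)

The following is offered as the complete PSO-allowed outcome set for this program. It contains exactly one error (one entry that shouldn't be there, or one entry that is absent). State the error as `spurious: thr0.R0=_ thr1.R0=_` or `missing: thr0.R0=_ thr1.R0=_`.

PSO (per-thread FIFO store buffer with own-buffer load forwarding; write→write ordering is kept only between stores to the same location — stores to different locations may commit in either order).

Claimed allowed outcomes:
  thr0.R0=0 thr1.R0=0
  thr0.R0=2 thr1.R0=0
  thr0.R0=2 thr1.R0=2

outcome vector order: (thr0.R0,thr1.R0)
PSO: 4 outcomes — {(0,0) (0,2) (2,0) (2,2)}
PSO∖claimed = {(0,2)}

missing: thr0.R0=0 thr1.R0=2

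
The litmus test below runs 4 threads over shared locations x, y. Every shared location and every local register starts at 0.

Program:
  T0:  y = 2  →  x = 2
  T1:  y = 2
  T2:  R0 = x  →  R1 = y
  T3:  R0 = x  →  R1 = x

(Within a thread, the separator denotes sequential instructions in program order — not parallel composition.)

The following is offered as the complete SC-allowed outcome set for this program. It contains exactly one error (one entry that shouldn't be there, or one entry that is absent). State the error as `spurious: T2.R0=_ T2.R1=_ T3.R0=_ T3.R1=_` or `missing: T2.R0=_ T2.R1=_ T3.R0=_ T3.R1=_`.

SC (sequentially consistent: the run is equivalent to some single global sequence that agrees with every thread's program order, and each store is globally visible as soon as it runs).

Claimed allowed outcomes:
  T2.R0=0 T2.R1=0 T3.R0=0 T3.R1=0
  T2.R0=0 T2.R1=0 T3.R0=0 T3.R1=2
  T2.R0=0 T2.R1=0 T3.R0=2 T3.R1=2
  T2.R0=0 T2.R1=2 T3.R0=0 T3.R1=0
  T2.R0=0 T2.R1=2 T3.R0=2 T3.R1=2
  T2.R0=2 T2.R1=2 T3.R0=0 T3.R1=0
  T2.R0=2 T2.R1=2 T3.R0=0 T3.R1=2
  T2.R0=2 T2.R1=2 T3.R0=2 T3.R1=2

missing: T2.R0=0 T2.R1=2 T3.R0=0 T3.R1=2

outcome vector order: (T2.R0,T2.R1,T3.R0,T3.R1)
SC: 9 outcomes — {(0,0,0,0), (0,0,0,2), (0,0,2,2), (0,2,0,0), (0,2,0,2), (0,2,2,2), (2,2,0,0), (2,2,0,2), (2,2,2,2)}
SC∖claimed = {(0,2,0,2)}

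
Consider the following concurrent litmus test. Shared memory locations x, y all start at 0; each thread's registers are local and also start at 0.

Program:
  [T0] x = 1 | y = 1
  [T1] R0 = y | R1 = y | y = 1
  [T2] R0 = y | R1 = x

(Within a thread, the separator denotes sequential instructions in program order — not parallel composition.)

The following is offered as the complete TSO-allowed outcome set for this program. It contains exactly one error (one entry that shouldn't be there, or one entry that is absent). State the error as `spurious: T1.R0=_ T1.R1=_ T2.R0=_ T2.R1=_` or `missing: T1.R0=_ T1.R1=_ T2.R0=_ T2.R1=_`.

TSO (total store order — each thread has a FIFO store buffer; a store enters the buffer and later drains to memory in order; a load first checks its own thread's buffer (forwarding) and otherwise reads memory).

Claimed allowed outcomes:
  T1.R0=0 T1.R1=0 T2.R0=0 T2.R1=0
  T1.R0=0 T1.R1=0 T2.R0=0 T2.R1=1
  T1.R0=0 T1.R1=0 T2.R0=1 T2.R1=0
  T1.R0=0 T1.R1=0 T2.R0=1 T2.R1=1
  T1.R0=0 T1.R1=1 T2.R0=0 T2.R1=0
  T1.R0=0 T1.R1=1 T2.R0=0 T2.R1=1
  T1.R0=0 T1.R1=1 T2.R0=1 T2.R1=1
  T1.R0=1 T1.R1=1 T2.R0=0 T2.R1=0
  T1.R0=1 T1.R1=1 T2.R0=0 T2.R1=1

outcome vector order: (T1.R0,T1.R1,T2.R0,T2.R1)
under TSO → <0 0 0 0> <0 0 0 1> <0 0 1 0> <0 0 1 1> <0 1 0 0> <0 1 0 1> <0 1 1 1> <1 1 0 0> <1 1 0 1> <1 1 1 1>
TSO∖claimed = {<1 1 1 1>}

missing: T1.R0=1 T1.R1=1 T2.R0=1 T2.R1=1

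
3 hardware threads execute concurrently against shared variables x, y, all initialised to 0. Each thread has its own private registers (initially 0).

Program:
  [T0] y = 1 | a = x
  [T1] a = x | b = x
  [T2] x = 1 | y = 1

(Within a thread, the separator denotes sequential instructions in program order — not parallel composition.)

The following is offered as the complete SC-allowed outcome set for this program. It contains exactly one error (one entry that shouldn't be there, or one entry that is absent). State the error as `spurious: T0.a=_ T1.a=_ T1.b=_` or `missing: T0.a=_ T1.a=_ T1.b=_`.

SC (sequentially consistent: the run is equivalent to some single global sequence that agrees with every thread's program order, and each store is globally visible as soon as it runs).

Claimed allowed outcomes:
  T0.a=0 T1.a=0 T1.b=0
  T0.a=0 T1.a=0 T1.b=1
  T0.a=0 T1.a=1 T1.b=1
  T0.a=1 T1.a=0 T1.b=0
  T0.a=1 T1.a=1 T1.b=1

missing: T0.a=1 T1.a=0 T1.b=1

outcome vector order: (T0.a,T1.a,T1.b)
[SC] allowed = {<0 0 0>, <0 0 1>, <0 1 1>, <1 0 0>, <1 0 1>, <1 1 1>}
SC∖claimed = {<1 0 1>}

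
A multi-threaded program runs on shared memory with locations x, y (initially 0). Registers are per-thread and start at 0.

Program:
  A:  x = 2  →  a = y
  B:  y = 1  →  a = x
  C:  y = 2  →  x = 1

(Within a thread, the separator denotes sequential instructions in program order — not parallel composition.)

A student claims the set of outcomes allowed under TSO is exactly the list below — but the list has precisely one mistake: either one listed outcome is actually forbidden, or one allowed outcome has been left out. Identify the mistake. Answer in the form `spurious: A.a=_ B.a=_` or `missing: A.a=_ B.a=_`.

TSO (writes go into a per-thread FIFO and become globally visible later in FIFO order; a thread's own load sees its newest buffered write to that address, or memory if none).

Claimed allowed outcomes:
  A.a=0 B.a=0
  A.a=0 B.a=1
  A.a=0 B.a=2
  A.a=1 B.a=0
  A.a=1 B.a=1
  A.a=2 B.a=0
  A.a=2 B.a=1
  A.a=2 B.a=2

missing: A.a=1 B.a=2

outcome vector order: (A.a,B.a)
TSO (9): 0/0, 0/1, 0/2, 1/0, 1/1, 1/2, 2/0, 2/1, 2/2
TSO∖claimed = {1/2}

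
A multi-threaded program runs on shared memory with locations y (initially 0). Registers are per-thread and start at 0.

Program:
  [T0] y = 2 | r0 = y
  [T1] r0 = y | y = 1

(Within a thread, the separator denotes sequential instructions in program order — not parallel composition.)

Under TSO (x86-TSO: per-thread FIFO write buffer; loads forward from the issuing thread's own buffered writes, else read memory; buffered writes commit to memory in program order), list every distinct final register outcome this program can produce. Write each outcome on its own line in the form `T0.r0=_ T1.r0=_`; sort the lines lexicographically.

outcome vector order: (T0.r0,T1.r0)
|TSO outcomes| = 4

T0.r0=1 T1.r0=0
T0.r0=1 T1.r0=2
T0.r0=2 T1.r0=0
T0.r0=2 T1.r0=2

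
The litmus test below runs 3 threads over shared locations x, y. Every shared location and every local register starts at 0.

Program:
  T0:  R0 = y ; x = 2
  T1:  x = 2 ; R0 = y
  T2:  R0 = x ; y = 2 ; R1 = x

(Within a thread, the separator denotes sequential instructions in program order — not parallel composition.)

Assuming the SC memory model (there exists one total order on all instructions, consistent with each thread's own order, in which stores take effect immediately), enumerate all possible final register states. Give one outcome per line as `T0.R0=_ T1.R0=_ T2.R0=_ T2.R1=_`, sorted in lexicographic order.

outcome vector order: (T0.R0,T1.R0,T2.R0,T2.R1)
|SC outcomes| = 10

T0.R0=0 T1.R0=0 T2.R0=0 T2.R1=2
T0.R0=0 T1.R0=0 T2.R0=2 T2.R1=2
T0.R0=0 T1.R0=2 T2.R0=0 T2.R1=0
T0.R0=0 T1.R0=2 T2.R0=0 T2.R1=2
T0.R0=0 T1.R0=2 T2.R0=2 T2.R1=2
T0.R0=2 T1.R0=0 T2.R0=0 T2.R1=2
T0.R0=2 T1.R0=0 T2.R0=2 T2.R1=2
T0.R0=2 T1.R0=2 T2.R0=0 T2.R1=0
T0.R0=2 T1.R0=2 T2.R0=0 T2.R1=2
T0.R0=2 T1.R0=2 T2.R0=2 T2.R1=2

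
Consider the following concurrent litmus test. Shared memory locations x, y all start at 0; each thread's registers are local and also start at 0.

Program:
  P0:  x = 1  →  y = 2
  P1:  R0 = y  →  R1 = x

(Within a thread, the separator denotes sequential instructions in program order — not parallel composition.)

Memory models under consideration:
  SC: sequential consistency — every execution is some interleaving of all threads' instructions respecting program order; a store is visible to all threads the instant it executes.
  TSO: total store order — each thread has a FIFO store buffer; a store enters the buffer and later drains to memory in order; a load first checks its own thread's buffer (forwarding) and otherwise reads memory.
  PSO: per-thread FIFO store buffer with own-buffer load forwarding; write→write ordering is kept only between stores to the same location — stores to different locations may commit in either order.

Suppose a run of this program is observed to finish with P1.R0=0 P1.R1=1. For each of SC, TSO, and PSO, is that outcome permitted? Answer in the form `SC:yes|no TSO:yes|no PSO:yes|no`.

SC:yes TSO:yes PSO:yes

outcome vector order: (P1.R0,P1.R1)
[SC] allowed = {0/0; 0/1; 2/1}
[TSO] allowed = {0/0; 0/1; 2/1}
[PSO] allowed = {0/0; 0/1; 2/0; 2/1}
target 0/1 ∈ {SC,TSO,PSO}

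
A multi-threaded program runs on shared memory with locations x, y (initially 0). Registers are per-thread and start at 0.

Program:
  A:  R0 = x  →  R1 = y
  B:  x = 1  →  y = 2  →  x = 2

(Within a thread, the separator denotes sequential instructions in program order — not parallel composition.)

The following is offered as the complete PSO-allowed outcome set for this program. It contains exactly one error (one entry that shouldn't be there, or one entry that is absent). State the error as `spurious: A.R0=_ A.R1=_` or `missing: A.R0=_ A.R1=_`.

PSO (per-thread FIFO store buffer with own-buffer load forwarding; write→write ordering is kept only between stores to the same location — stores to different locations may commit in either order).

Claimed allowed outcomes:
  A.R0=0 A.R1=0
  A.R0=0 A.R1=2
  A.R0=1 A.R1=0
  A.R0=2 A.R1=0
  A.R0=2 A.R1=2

outcome vector order: (A.R0,A.R1)
PSO: 6 outcomes — {(0,0) (0,2) (1,0) (1,2) (2,0) (2,2)}
PSO∖claimed = {(1,2)}

missing: A.R0=1 A.R1=2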